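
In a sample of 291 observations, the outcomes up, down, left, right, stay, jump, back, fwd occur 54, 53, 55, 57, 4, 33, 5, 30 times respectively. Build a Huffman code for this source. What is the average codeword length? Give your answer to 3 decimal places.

2.780 bits/symbol

Probabilities are the counts divided by 291.
Repeatedly combine the two least-probable nodes; the expected code length is the sum of the merged weights.
merge 4/291 + 5/291 → 3/97
merge 3/97 + 10/97 → 13/97
merge 11/97 + 13/97 → 24/97
merge 53/291 + 18/97 → 107/291
merge 55/291 + 19/97 → 112/291
merge 24/97 + 107/291 → 179/291
merge 112/291 + 179/291 → 1
L = 3/97 + 13/97 + 24/97 + 107/291 + 112/291 + 179/291 + 1 = 809/291 ≈ 2.780 bits/symbol.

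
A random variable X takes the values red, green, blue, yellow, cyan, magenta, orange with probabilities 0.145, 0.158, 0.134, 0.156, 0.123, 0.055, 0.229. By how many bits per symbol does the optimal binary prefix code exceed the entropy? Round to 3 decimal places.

0.051 bits

Entropy H = −Σ p log₂ p ≈ 2.7202 bits.
Huffman merges: 11/200+123/1000→89/500; 67/500+29/200→279/1000; 39/250+79/500→157/500; 89/500+229/1000→407/1000; 279/1000+157/500→593/1000; 407/1000+593/1000→1. L = 2771/1000 ≈ 2.7710.
L − H = 2.7710 − 2.7202 = 0.051 bits.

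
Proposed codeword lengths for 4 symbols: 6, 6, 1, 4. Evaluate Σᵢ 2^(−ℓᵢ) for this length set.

0.59375

With common denominator 2^6 = 64: Σ 2^(−ℓᵢ) = 1/64 + 1/64 + 32/64 + 4/64 = 38/64 = 0.59375.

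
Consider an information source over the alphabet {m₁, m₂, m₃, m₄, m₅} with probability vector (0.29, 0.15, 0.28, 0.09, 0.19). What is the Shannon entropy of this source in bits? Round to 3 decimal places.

H = −Σ pᵢ log₂ pᵢ.
−0.29·log₂(0.29) = 0.5179
−0.15·log₂(0.15) = 0.4105
−0.28·log₂(0.28) = 0.5142
−0.09·log₂(0.09) = 0.3127
−0.19·log₂(0.19) = 0.4552
Sum ≈ 2.2105 → 2.211 bits.

2.211 bits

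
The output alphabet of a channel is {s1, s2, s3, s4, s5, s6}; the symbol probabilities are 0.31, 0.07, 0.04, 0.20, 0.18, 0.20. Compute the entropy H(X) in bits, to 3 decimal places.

2.352 bits

H = −Σ pᵢ log₂ pᵢ.
−0.31·log₂(0.31) = 0.5238
−0.07·log₂(0.07) = 0.2686
−0.04·log₂(0.04) = 0.1858
−0.20·log₂(0.20) = 0.4644
−0.18·log₂(0.18) = 0.4453
−0.20·log₂(0.20) = 0.4644
Sum ≈ 2.3522 → 2.352 bits.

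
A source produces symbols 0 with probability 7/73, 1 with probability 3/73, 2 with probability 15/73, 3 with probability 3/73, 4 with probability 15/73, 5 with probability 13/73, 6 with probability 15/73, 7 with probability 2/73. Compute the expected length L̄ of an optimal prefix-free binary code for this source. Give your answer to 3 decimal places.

Repeatedly combine the two least-probable nodes; the expected code length is the sum of the merged weights.
merge 2/73 + 3/73 → 5/73
merge 3/73 + 5/73 → 8/73
merge 7/73 + 8/73 → 15/73
merge 13/73 + 15/73 → 28/73
merge 15/73 + 15/73 → 30/73
merge 15/73 + 28/73 → 43/73
merge 30/73 + 43/73 → 1
L = 5/73 + 8/73 + 15/73 + 28/73 + 30/73 + 43/73 + 1 = 202/73 ≈ 2.767 bits/symbol.

2.767 bits/symbol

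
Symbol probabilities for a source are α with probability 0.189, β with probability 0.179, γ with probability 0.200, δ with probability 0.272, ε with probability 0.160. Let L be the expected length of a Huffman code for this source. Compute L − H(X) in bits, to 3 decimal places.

Entropy H = −Σ p log₂ p ≈ 2.2968 bits.
Huffman merges: 4/25+179/1000→339/1000; 189/1000+1/5→389/1000; 34/125+339/1000→611/1000; 389/1000+611/1000→1. L = 2339/1000 ≈ 2.3390.
L − H = 2.3390 − 2.2968 = 0.042 bits.

0.042 bits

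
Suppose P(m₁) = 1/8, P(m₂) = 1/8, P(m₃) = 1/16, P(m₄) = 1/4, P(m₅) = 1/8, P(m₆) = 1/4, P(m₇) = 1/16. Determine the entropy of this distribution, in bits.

2.625 bits

Each probability is a power of 1/2, so log₂(1/p) is an integer.
H = Σ p·log₂(1/p) = 1/8·3 + 1/8·3 + 1/16·4 + 1/4·2 + 1/8·3 + 1/4·2 + 1/16·4 = 2.625 bits.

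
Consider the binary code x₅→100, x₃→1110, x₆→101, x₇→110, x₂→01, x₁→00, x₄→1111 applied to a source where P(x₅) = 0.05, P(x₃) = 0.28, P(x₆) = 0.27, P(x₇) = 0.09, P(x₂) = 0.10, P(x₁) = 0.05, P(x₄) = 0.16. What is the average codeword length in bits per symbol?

L̄ = Σ pᵢ·ℓᵢ = 0.05·3 + 0.28·4 + 0.27·3 + 0.09·3 + 0.10·2 + 0.05·2 + 0.16·4 = 3.29 bits/symbol.

3.29 bits/symbol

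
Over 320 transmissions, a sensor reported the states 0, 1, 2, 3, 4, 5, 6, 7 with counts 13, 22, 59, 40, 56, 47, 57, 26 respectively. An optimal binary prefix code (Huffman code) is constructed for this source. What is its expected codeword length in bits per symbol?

Probabilities are the counts divided by 320.
Repeatedly combine the two least-probable nodes; the expected code length is the sum of the merged weights.
merge 13/320 + 11/160 → 7/64
merge 13/160 + 7/64 → 61/320
merge 1/8 + 47/320 → 87/320
merge 7/40 + 57/320 → 113/320
merge 59/320 + 61/320 → 3/8
merge 87/320 + 113/320 → 5/8
merge 3/8 + 5/8 → 1
L = 7/64 + 61/320 + 87/320 + 113/320 + 3/8 + 5/8 + 1 = 117/40 = 2.925 bits/symbol.

2.925 bits/symbol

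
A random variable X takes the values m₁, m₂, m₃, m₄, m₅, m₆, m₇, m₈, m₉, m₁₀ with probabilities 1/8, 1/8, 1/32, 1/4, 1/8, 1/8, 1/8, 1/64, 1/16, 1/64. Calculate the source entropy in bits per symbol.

2.96875 bits

Each probability is a power of 1/2, so log₂(1/p) is an integer.
H = Σ p·log₂(1/p) = 1/8·3 + 1/8·3 + 1/32·5 + 1/4·2 + 1/8·3 + 1/8·3 + 1/8·3 + 1/64·6 + 1/16·4 + 1/64·6 = 2.96875 bits.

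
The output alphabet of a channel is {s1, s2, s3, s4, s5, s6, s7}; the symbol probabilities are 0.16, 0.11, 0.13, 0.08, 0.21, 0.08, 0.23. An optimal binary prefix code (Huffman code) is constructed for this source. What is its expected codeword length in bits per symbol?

2.72 bits/symbol

Repeatedly combine the two least-probable nodes; the expected code length is the sum of the merged weights.
merge 2/25 + 2/25 → 4/25
merge 11/100 + 13/100 → 6/25
merge 4/25 + 4/25 → 8/25
merge 21/100 + 23/100 → 11/25
merge 6/25 + 8/25 → 14/25
merge 11/25 + 14/25 → 1
L = 4/25 + 6/25 + 8/25 + 11/25 + 14/25 + 1 = 68/25 = 2.72 bits/symbol.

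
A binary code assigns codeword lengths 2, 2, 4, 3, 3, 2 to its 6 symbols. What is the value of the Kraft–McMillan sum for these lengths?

1.0625

With common denominator 2^4 = 16: Σ 2^(−ℓᵢ) = 4/16 + 4/16 + 1/16 + 2/16 + 2/16 + 4/16 = 17/16 = 1.0625.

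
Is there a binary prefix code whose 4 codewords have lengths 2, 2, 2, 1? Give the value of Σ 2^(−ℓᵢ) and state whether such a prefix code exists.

1.25; no

With common denominator 2^2 = 4: Σ 2^(−ℓᵢ) = 1/4 + 1/4 + 1/4 + 2/4 = 5/4 = 1.25.
Kraft's inequality requires Σ ≤ 1; here Σ = 1.25 > 1, so no such prefix code exists.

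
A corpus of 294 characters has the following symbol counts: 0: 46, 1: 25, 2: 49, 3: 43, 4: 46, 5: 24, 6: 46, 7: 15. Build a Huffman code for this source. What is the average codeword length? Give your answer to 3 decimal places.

2.966 bits/symbol

Probabilities are the counts divided by 294.
Repeatedly combine the two least-probable nodes; the expected code length is the sum of the merged weights.
merge 5/98 + 4/49 → 13/98
merge 25/294 + 13/98 → 32/147
merge 43/294 + 23/147 → 89/294
merge 23/147 + 23/147 → 46/147
merge 1/6 + 32/147 → 113/294
merge 89/294 + 46/147 → 181/294
merge 113/294 + 181/294 → 1
L = 13/98 + 32/147 + 89/294 + 46/147 + 113/294 + 181/294 + 1 = 436/147 ≈ 2.966 bits/symbol.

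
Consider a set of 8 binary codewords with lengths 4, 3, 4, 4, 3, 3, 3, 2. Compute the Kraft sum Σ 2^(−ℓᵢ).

With common denominator 2^4 = 16: Σ 2^(−ℓᵢ) = 1/16 + 2/16 + 1/16 + 1/16 + 2/16 + 2/16 + 2/16 + 4/16 = 15/16 = 0.9375.

0.9375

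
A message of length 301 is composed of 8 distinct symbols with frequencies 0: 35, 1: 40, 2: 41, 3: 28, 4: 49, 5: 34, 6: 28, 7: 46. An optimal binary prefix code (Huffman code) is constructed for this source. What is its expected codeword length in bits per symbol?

Probabilities are the counts divided by 301.
Repeatedly combine the two least-probable nodes; the expected code length is the sum of the merged weights.
merge 4/43 + 4/43 → 8/43
merge 34/301 + 5/43 → 69/301
merge 40/301 + 41/301 → 81/301
merge 46/301 + 7/43 → 95/301
merge 8/43 + 69/301 → 125/301
merge 81/301 + 95/301 → 176/301
merge 125/301 + 176/301 → 1
L = 8/43 + 69/301 + 81/301 + 95/301 + 125/301 + 176/301 + 1 = 3 bits/symbol.

3 bits/symbol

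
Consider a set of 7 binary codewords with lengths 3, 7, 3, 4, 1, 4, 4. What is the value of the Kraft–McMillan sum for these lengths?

With common denominator 2^7 = 128: Σ 2^(−ℓᵢ) = 16/128 + 1/128 + 16/128 + 8/128 + 64/128 + 8/128 + 8/128 = 121/128 = 0.9453125.

0.9453125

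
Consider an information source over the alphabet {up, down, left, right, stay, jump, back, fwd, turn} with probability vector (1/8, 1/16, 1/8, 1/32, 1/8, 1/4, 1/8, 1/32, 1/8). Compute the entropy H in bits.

2.9375 bits

Each probability is a power of 1/2, so log₂(1/p) is an integer.
H = Σ p·log₂(1/p) = 1/8·3 + 1/16·4 + 1/8·3 + 1/32·5 + 1/8·3 + 1/4·2 + 1/8·3 + 1/32·5 + 1/8·3 = 2.9375 bits.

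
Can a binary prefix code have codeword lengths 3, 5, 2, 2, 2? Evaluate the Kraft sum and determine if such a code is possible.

0.90625; yes

With common denominator 2^5 = 32: Σ 2^(−ℓᵢ) = 4/32 + 1/32 + 8/32 + 8/32 + 8/32 = 29/32 = 0.90625.
Kraft's inequality requires Σ ≤ 1; here Σ = 0.90625 ≤ 1, so such a prefix code exists.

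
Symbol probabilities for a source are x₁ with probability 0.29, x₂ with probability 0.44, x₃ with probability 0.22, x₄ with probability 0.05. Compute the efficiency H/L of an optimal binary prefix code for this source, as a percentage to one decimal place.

94.8%

Entropy H = −Σ p log₂ p ≈ 1.7357 bits.
Huffman merges: 1/20+11/50→27/100; 27/100+29/100→14/25; 11/25+14/25→1. L = 183/100 ≈ 1.8300.
Efficiency = H/L = 1.7357/1.8300 = 94.8%.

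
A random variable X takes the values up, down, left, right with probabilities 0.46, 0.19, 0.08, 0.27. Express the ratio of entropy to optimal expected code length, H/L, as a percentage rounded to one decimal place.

97.9%

Entropy H = −Σ p log₂ p ≈ 1.7721 bits.
Huffman merges: 2/25+19/100→27/100; 27/100+27/100→27/50; 23/50+27/50→1. L = 181/100 ≈ 1.8100.
Efficiency = H/L = 1.7721/1.8100 = 97.9%.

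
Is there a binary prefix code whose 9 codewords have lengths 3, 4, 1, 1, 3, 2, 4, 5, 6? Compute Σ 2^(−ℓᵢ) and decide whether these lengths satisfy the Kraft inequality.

1.671875; no

With common denominator 2^6 = 64: Σ 2^(−ℓᵢ) = 8/64 + 4/64 + 32/64 + 32/64 + 8/64 + 16/64 + 4/64 + 2/64 + 1/64 = 107/64 = 1.671875.
Kraft's inequality requires Σ ≤ 1; here Σ = 1.671875 > 1, so no such prefix code exists.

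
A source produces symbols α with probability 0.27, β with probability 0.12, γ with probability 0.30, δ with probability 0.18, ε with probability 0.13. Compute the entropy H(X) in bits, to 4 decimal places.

2.2261 bits

H = −Σ pᵢ log₂ pᵢ.
−0.27·log₂(0.27) = 0.5100
−0.12·log₂(0.12) = 0.3671
−0.30·log₂(0.30) = 0.5211
−0.18·log₂(0.18) = 0.4453
−0.13·log₂(0.13) = 0.3826
Sum ≈ 2.2261 → 2.2261 bits.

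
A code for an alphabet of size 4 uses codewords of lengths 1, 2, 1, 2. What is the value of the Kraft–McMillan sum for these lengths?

1.5

With common denominator 2^2 = 4: Σ 2^(−ℓᵢ) = 2/4 + 1/4 + 2/4 + 1/4 = 6/4 = 1.5.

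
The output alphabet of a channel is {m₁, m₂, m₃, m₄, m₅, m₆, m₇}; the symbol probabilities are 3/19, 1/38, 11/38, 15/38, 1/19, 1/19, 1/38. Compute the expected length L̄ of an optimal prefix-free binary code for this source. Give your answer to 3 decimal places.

Repeatedly combine the two least-probable nodes; the expected code length is the sum of the merged weights.
merge 1/38 + 1/38 → 1/19
merge 1/19 + 1/19 → 2/19
merge 1/19 + 2/19 → 3/19
merge 3/19 + 3/19 → 6/19
merge 11/38 + 6/19 → 23/38
merge 15/38 + 23/38 → 1
L = 1/19 + 2/19 + 3/19 + 6/19 + 23/38 + 1 = 85/38 ≈ 2.237 bits/symbol.

2.237 bits/symbol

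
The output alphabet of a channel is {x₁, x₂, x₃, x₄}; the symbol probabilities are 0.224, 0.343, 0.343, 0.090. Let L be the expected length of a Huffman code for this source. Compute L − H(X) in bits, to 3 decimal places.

0.116 bits

Entropy H = −Σ p log₂ p ≈ 1.8551 bits.
Huffman merges: 9/100+28/125→157/500; 157/500+343/1000→657/1000; 343/1000+657/1000→1. L = 1971/1000 ≈ 1.9710.
L − H = 1.9710 − 1.8551 = 0.116 bits.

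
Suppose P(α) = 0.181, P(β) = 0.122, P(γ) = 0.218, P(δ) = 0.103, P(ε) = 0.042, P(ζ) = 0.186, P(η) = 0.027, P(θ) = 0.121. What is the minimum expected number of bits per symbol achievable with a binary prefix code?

2.837 bits/symbol

Repeatedly combine the two least-probable nodes; the expected code length is the sum of the merged weights.
merge 27/1000 + 21/500 → 69/1000
merge 69/1000 + 103/1000 → 43/250
merge 121/1000 + 61/500 → 243/1000
merge 43/250 + 181/1000 → 353/1000
merge 93/500 + 109/500 → 101/250
merge 243/1000 + 353/1000 → 149/250
merge 101/250 + 149/250 → 1
L = 69/1000 + 43/250 + 243/1000 + 353/1000 + 101/250 + 149/250 + 1 = 2837/1000 = 2.837 bits/symbol.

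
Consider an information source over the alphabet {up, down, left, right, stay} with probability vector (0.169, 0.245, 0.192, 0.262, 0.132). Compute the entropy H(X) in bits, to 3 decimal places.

H = −Σ pᵢ log₂ pᵢ.
−0.169·log₂(0.169) = 0.4335
−0.245·log₂(0.245) = 0.4971
−0.192·log₂(0.192) = 0.4571
−0.262·log₂(0.262) = 0.5063
−0.132·log₂(0.132) = 0.3856
Sum ≈ 2.2796 → 2.280 bits.

2.280 bits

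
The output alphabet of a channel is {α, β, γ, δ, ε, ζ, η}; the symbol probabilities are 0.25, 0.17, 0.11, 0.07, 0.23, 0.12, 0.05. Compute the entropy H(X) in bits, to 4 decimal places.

H = −Σ pᵢ log₂ pᵢ.
−0.25·log₂(0.25) = 0.5000
−0.17·log₂(0.17) = 0.4346
−0.11·log₂(0.11) = 0.3503
−0.07·log₂(0.07) = 0.2686
−0.23·log₂(0.23) = 0.4877
−0.12·log₂(0.12) = 0.3671
−0.05·log₂(0.05) = 0.2161
Sum ≈ 2.6243 → 2.6243 bits.

2.6243 bits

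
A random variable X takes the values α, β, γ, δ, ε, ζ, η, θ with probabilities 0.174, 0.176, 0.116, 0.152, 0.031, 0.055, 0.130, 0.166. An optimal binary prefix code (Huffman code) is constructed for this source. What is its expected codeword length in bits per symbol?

Repeatedly combine the two least-probable nodes; the expected code length is the sum of the merged weights.
merge 31/1000 + 11/200 → 43/500
merge 43/500 + 29/250 → 101/500
merge 13/100 + 19/125 → 141/500
merge 83/500 + 87/500 → 17/50
merge 22/125 + 101/500 → 189/500
merge 141/500 + 17/50 → 311/500
merge 189/500 + 311/500 → 1
L = 43/500 + 101/500 + 141/500 + 17/50 + 189/500 + 311/500 + 1 = 291/100 = 2.91 bits/symbol.

2.91 bits/symbol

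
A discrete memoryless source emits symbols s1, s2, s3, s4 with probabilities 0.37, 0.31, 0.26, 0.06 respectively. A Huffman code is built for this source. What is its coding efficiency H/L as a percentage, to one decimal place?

92.5%

Entropy H = −Σ p log₂ p ≈ 1.8033 bits.
Huffman merges: 3/50+13/50→8/25; 31/100+8/25→63/100; 37/100+63/100→1. L = 39/20 ≈ 1.9500.
Efficiency = H/L = 1.8033/1.9500 = 92.5%.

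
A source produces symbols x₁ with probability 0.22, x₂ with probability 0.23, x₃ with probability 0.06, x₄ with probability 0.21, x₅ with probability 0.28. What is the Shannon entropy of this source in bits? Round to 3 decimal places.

2.199 bits

H = −Σ pᵢ log₂ pᵢ.
−0.22·log₂(0.22) = 0.4806
−0.23·log₂(0.23) = 0.4877
−0.06·log₂(0.06) = 0.2435
−0.21·log₂(0.21) = 0.4728
−0.28·log₂(0.28) = 0.5142
Sum ≈ 2.1988 → 2.199 bits.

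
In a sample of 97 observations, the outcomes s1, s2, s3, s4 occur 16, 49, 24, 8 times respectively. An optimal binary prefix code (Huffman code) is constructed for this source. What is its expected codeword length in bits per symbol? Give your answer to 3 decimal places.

1.742 bits/symbol

Probabilities are the counts divided by 97.
Repeatedly combine the two least-probable nodes; the expected code length is the sum of the merged weights.
merge 8/97 + 16/97 → 24/97
merge 24/97 + 24/97 → 48/97
merge 48/97 + 49/97 → 1
L = 24/97 + 48/97 + 1 = 169/97 ≈ 1.742 bits/symbol.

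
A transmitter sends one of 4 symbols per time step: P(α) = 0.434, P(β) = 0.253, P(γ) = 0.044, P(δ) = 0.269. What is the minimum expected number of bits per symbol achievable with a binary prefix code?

Repeatedly combine the two least-probable nodes; the expected code length is the sum of the merged weights.
merge 11/250 + 253/1000 → 297/1000
merge 269/1000 + 297/1000 → 283/500
merge 217/500 + 283/500 → 1
L = 297/1000 + 283/500 + 1 = 1863/1000 = 1.863 bits/symbol.

1.863 bits/symbol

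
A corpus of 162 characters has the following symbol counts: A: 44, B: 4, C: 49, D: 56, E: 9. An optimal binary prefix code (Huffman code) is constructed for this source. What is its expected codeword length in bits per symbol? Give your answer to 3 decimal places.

Probabilities are the counts divided by 162.
Repeatedly combine the two least-probable nodes; the expected code length is the sum of the merged weights.
merge 2/81 + 1/18 → 13/162
merge 13/162 + 22/81 → 19/54
merge 49/162 + 28/81 → 35/54
merge 19/54 + 35/54 → 1
L = 13/162 + 19/54 + 35/54 + 1 = 337/162 ≈ 2.080 bits/symbol.

2.080 bits/symbol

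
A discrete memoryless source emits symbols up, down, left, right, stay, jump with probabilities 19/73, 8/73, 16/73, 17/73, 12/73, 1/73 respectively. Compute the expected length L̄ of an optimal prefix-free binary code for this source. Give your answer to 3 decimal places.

2.411 bits/symbol

Repeatedly combine the two least-probable nodes; the expected code length is the sum of the merged weights.
merge 1/73 + 8/73 → 9/73
merge 9/73 + 12/73 → 21/73
merge 16/73 + 17/73 → 33/73
merge 19/73 + 21/73 → 40/73
merge 33/73 + 40/73 → 1
L = 9/73 + 21/73 + 33/73 + 40/73 + 1 = 176/73 ≈ 2.411 bits/symbol.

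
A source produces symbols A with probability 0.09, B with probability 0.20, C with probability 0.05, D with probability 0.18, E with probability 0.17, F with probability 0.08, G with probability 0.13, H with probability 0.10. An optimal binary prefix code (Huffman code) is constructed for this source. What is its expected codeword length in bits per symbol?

Repeatedly combine the two least-probable nodes; the expected code length is the sum of the merged weights.
merge 1/20 + 2/25 → 13/100
merge 9/100 + 1/10 → 19/100
merge 13/100 + 13/100 → 13/50
merge 17/100 + 9/50 → 7/20
merge 19/100 + 1/5 → 39/100
merge 13/50 + 7/20 → 61/100
merge 39/100 + 61/100 → 1
L = 13/100 + 19/100 + 13/50 + 7/20 + 39/100 + 61/100 + 1 = 293/100 = 2.93 bits/symbol.

2.93 bits/symbol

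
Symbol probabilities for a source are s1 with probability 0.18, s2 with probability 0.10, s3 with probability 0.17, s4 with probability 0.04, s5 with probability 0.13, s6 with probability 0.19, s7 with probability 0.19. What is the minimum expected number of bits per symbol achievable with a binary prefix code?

Repeatedly combine the two least-probable nodes; the expected code length is the sum of the merged weights.
merge 1/25 + 1/10 → 7/50
merge 13/100 + 7/50 → 27/100
merge 17/100 + 9/50 → 7/20
merge 19/100 + 19/100 → 19/50
merge 27/100 + 7/20 → 31/50
merge 19/50 + 31/50 → 1
L = 7/50 + 27/100 + 7/20 + 19/50 + 31/50 + 1 = 69/25 = 2.76 bits/symbol.

2.76 bits/symbol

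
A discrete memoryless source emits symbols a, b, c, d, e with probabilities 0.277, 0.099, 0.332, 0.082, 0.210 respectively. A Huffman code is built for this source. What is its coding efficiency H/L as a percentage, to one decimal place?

98.1%

Entropy H = −Σ p log₂ p ≈ 2.1401 bits.
Huffman merges: 41/500+99/1000→181/1000; 181/1000+21/100→391/1000; 277/1000+83/250→609/1000; 391/1000+609/1000→1. L = 2181/1000 ≈ 2.1810.
Efficiency = H/L = 2.1401/2.1810 = 98.1%.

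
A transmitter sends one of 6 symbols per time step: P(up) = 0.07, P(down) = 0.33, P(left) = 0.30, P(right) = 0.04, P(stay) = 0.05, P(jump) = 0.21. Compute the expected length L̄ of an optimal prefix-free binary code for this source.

2.25 bits/symbol

Repeatedly combine the two least-probable nodes; the expected code length is the sum of the merged weights.
merge 1/25 + 1/20 → 9/100
merge 7/100 + 9/100 → 4/25
merge 4/25 + 21/100 → 37/100
merge 3/10 + 33/100 → 63/100
merge 37/100 + 63/100 → 1
L = 9/100 + 4/25 + 37/100 + 63/100 + 1 = 9/4 = 2.25 bits/symbol.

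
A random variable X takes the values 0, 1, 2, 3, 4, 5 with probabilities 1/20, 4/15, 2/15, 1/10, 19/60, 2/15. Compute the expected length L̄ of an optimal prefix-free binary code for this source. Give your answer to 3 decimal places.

Repeatedly combine the two least-probable nodes; the expected code length is the sum of the merged weights.
merge 1/20 + 1/10 → 3/20
merge 2/15 + 2/15 → 4/15
merge 3/20 + 4/15 → 5/12
merge 4/15 + 19/60 → 7/12
merge 5/12 + 7/12 → 1
L = 3/20 + 4/15 + 5/12 + 7/12 + 1 = 29/12 ≈ 2.417 bits/symbol.

2.417 bits/symbol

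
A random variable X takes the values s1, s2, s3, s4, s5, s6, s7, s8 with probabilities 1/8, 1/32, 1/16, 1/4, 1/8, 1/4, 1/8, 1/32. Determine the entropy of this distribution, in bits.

Each probability is a power of 1/2, so log₂(1/p) is an integer.
H = Σ p·log₂(1/p) = 1/8·3 + 1/32·5 + 1/16·4 + 1/4·2 + 1/8·3 + 1/4·2 + 1/8·3 + 1/32·5 = 2.6875 bits.

2.6875 bits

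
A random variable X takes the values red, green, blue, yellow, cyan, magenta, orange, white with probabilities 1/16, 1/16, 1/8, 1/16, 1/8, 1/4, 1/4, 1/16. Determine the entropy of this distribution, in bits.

Each probability is a power of 1/2, so log₂(1/p) is an integer.
H = Σ p·log₂(1/p) = 1/16·4 + 1/16·4 + 1/8·3 + 1/16·4 + 1/8·3 + 1/4·2 + 1/4·2 + 1/16·4 = 2.75 bits.

2.75 bits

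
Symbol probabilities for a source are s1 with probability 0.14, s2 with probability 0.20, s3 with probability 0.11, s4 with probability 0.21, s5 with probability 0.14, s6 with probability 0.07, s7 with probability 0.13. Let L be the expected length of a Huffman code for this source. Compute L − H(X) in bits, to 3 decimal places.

Entropy H = −Σ p log₂ p ≈ 2.7329 bits.
Huffman merges: 7/100+11/100→9/50; 13/100+7/50→27/100; 7/50+9/50→8/25; 1/5+21/100→41/100; 27/100+8/25→59/100; 41/100+59/100→1. L = 277/100 ≈ 2.7700.
L − H = 2.7700 − 2.7329 = 0.037 bits.

0.037 bits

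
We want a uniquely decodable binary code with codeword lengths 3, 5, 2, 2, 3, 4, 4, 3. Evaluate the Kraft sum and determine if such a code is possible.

1.03125; no

With common denominator 2^5 = 32: Σ 2^(−ℓᵢ) = 4/32 + 1/32 + 8/32 + 8/32 + 4/32 + 2/32 + 2/32 + 4/32 = 33/32 = 1.03125.
Kraft's inequality requires Σ ≤ 1; here Σ = 1.03125 > 1, so no such prefix code exists.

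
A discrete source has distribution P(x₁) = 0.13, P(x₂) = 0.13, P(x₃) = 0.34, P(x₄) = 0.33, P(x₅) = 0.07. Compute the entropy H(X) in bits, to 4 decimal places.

2.0908 bits

H = −Σ pᵢ log₂ pᵢ.
−0.13·log₂(0.13) = 0.3826
−0.13·log₂(0.13) = 0.3826
−0.34·log₂(0.34) = 0.5292
−0.33·log₂(0.33) = 0.5278
−0.07·log₂(0.07) = 0.2686
Sum ≈ 2.0908 → 2.0908 bits.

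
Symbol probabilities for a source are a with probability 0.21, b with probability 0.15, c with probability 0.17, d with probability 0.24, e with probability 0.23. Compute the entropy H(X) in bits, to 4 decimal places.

2.2998 bits

H = −Σ pᵢ log₂ pᵢ.
−0.21·log₂(0.21) = 0.4728
−0.15·log₂(0.15) = 0.4105
−0.17·log₂(0.17) = 0.4346
−0.24·log₂(0.24) = 0.4941
−0.23·log₂(0.23) = 0.4877
Sum ≈ 2.2998 → 2.2998 bits.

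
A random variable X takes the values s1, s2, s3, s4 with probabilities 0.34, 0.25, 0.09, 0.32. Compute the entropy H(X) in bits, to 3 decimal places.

1.868 bits

H = −Σ pᵢ log₂ pᵢ.
−0.34·log₂(0.34) = 0.5292
−0.25·log₂(0.25) = 0.5000
−0.09·log₂(0.09) = 0.3127
−0.32·log₂(0.32) = 0.5260
Sum ≈ 1.8679 → 1.868 bits.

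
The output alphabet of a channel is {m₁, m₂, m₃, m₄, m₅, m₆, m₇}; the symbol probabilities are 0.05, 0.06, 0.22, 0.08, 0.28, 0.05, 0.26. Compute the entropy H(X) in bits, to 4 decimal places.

H = −Σ pᵢ log₂ pᵢ.
−0.05·log₂(0.05) = 0.2161
−0.06·log₂(0.06) = 0.2435
−0.22·log₂(0.22) = 0.4806
−0.08·log₂(0.08) = 0.2915
−0.28·log₂(0.28) = 0.5142
−0.05·log₂(0.05) = 0.2161
−0.26·log₂(0.26) = 0.5053
Sum ≈ 2.4673 → 2.4673 bits.

2.4673 bits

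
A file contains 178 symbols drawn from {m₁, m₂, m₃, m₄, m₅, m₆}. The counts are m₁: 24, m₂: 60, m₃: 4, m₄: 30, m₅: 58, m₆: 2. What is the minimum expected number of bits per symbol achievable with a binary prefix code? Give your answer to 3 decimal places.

2.202 bits/symbol

Probabilities are the counts divided by 178.
Repeatedly combine the two least-probable nodes; the expected code length is the sum of the merged weights.
merge 1/89 + 2/89 → 3/89
merge 3/89 + 12/89 → 15/89
merge 15/89 + 15/89 → 30/89
merge 29/89 + 30/89 → 59/89
merge 30/89 + 59/89 → 1
L = 3/89 + 15/89 + 30/89 + 59/89 + 1 = 196/89 ≈ 2.202 bits/symbol.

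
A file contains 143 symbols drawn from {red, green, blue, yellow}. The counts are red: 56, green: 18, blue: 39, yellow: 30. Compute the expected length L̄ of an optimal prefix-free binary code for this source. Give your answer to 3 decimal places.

Probabilities are the counts divided by 143.
Repeatedly combine the two least-probable nodes; the expected code length is the sum of the merged weights.
merge 18/143 + 30/143 → 48/143
merge 3/11 + 48/143 → 87/143
merge 56/143 + 87/143 → 1
L = 48/143 + 87/143 + 1 = 278/143 ≈ 1.944 bits/symbol.

1.944 bits/symbol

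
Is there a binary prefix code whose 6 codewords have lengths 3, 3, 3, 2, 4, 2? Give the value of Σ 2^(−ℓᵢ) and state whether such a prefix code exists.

0.9375; yes

With common denominator 2^4 = 16: Σ 2^(−ℓᵢ) = 2/16 + 2/16 + 2/16 + 4/16 + 1/16 + 4/16 = 15/16 = 0.9375.
Kraft's inequality requires Σ ≤ 1; here Σ = 0.9375 ≤ 1, so such a prefix code exists.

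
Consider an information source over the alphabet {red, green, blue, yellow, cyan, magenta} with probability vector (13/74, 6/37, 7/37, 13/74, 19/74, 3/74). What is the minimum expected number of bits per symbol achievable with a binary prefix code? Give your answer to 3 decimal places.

Repeatedly combine the two least-probable nodes; the expected code length is the sum of the merged weights.
merge 3/74 + 6/37 → 15/74
merge 13/74 + 13/74 → 13/37
merge 7/37 + 15/74 → 29/74
merge 19/74 + 13/37 → 45/74
merge 29/74 + 45/74 → 1
L = 15/74 + 13/37 + 29/74 + 45/74 + 1 = 189/74 ≈ 2.554 bits/symbol.

2.554 bits/symbol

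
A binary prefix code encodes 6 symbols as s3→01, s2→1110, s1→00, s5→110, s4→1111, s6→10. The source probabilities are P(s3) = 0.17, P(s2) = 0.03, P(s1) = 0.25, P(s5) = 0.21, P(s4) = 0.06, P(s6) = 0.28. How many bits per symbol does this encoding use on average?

2.39 bits/symbol

L̄ = Σ pᵢ·ℓᵢ = 0.17·2 + 0.03·4 + 0.25·2 + 0.21·3 + 0.06·4 + 0.28·2 = 2.39 bits/symbol.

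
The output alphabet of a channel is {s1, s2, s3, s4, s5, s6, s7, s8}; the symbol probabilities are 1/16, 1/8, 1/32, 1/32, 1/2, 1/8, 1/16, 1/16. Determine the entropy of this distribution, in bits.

Each probability is a power of 1/2, so log₂(1/p) is an integer.
H = Σ p·log₂(1/p) = 1/16·4 + 1/8·3 + 1/32·5 + 1/32·5 + 1/2·1 + 1/8·3 + 1/16·4 + 1/16·4 = 2.3125 bits.

2.3125 bits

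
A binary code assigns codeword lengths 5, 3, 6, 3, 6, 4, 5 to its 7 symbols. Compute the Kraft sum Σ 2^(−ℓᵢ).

With common denominator 2^6 = 64: Σ 2^(−ℓᵢ) = 2/64 + 8/64 + 1/64 + 8/64 + 1/64 + 4/64 + 2/64 = 26/64 = 0.40625.

0.40625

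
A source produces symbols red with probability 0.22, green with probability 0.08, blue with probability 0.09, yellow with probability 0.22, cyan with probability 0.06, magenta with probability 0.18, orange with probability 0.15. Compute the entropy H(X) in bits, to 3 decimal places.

H = −Σ pᵢ log₂ pᵢ.
−0.22·log₂(0.22) = 0.4806
−0.08·log₂(0.08) = 0.2915
−0.09·log₂(0.09) = 0.3127
−0.22·log₂(0.22) = 0.4806
−0.06·log₂(0.06) = 0.2435
−0.18·log₂(0.18) = 0.4453
−0.15·log₂(0.15) = 0.4105
Sum ≈ 2.6647 → 2.665 bits.

2.665 bits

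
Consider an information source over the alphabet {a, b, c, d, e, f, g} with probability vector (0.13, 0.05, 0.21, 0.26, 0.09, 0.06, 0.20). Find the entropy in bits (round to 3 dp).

H = −Σ pᵢ log₂ pᵢ.
−0.13·log₂(0.13) = 0.3826
−0.05·log₂(0.05) = 0.2161
−0.21·log₂(0.21) = 0.4728
−0.26·log₂(0.26) = 0.5053
−0.09·log₂(0.09) = 0.3127
−0.06·log₂(0.06) = 0.2435
−0.20·log₂(0.20) = 0.4644
Sum ≈ 2.5974 → 2.597 bits.

2.597 bits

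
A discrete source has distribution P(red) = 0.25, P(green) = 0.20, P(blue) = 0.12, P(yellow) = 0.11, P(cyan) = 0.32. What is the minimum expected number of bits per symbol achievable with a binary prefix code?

Repeatedly combine the two least-probable nodes; the expected code length is the sum of the merged weights.
merge 11/100 + 3/25 → 23/100
merge 1/5 + 23/100 → 43/100
merge 1/4 + 8/25 → 57/100
merge 43/100 + 57/100 → 1
L = 23/100 + 43/100 + 57/100 + 1 = 223/100 = 2.23 bits/symbol.

2.23 bits/symbol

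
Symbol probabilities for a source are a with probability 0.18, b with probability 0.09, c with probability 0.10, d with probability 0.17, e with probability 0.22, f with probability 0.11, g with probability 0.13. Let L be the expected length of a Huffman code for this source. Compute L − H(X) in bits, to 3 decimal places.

0.042 bits

Entropy H = −Σ p log₂ p ≈ 2.7382 bits.
Huffman merges: 9/100+1/10→19/100; 11/100+13/100→6/25; 17/100+9/50→7/20; 19/100+11/50→41/100; 6/25+7/20→59/100; 41/100+59/100→1. L = 139/50 ≈ 2.7800.
L − H = 2.7800 − 2.7382 = 0.042 bits.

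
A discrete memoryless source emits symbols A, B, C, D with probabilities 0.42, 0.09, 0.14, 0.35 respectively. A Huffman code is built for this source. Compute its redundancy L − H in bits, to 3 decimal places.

Entropy H = −Σ p log₂ p ≈ 1.7655 bits.
Huffman merges: 9/100+7/50→23/100; 23/100+7/20→29/50; 21/50+29/50→1. L = 181/100 ≈ 1.8100.
L − H = 1.8100 − 1.7655 = 0.044 bits.

0.044 bits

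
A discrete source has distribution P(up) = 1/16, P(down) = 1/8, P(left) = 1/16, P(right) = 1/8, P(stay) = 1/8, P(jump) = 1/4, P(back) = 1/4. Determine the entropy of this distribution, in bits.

Each probability is a power of 1/2, so log₂(1/p) is an integer.
H = Σ p·log₂(1/p) = 1/16·4 + 1/8·3 + 1/16·4 + 1/8·3 + 1/8·3 + 1/4·2 + 1/4·2 = 2.625 bits.

2.625 bits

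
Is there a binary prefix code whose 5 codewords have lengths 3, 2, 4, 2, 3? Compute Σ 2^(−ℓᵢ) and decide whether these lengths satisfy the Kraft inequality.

With common denominator 2^4 = 16: Σ 2^(−ℓᵢ) = 2/16 + 4/16 + 1/16 + 4/16 + 2/16 = 13/16 = 0.8125.
Kraft's inequality requires Σ ≤ 1; here Σ = 0.8125 ≤ 1, so such a prefix code exists.

0.8125; yes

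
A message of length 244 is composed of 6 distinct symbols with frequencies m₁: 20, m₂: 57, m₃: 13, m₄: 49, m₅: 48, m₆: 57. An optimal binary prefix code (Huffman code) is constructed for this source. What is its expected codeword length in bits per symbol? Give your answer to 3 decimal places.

Probabilities are the counts divided by 244.
Repeatedly combine the two least-probable nodes; the expected code length is the sum of the merged weights.
merge 13/244 + 5/61 → 33/244
merge 33/244 + 12/61 → 81/244
merge 49/244 + 57/244 → 53/122
merge 57/244 + 81/244 → 69/122
merge 53/122 + 69/122 → 1
L = 33/244 + 81/244 + 53/122 + 69/122 + 1 = 301/122 ≈ 2.467 bits/symbol.

2.467 bits/symbol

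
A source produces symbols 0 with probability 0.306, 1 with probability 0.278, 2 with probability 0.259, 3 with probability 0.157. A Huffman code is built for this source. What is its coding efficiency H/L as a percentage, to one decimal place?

Entropy H = −Σ p log₂ p ≈ 1.9603 bits.
Huffman merges: 157/1000+259/1000→52/125; 139/500+153/500→73/125; 52/125+73/125→1. L = 2 ≈ 2.0000.
Efficiency = H/L = 1.9603/2.0000 = 98.0%.

98.0%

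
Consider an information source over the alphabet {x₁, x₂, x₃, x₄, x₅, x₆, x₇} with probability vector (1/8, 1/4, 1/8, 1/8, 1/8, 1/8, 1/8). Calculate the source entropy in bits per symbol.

2.75 bits

Each probability is a power of 1/2, so log₂(1/p) is an integer.
H = Σ p·log₂(1/p) = 1/8·3 + 1/4·2 + 1/8·3 + 1/8·3 + 1/8·3 + 1/8·3 + 1/8·3 = 2.75 bits.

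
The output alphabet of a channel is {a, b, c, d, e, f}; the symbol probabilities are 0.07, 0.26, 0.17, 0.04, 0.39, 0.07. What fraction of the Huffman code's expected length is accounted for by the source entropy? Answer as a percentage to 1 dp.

97.4%

Entropy H = −Σ p log₂ p ≈ 2.1925 bits.
Huffman merges: 1/25+7/100→11/100; 7/100+11/100→9/50; 17/100+9/50→7/20; 13/50+7/20→61/100; 39/100+61/100→1. L = 9/4 ≈ 2.2500.
Efficiency = H/L = 2.1925/2.2500 = 97.4%.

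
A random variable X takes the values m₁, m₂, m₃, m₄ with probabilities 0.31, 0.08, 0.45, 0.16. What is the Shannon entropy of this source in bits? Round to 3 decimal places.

1.757 bits

H = −Σ pᵢ log₂ pᵢ.
−0.31·log₂(0.31) = 0.5238
−0.08·log₂(0.08) = 0.2915
−0.45·log₂(0.45) = 0.5184
−0.16·log₂(0.16) = 0.4230
Sum ≈ 1.7567 → 1.757 bits.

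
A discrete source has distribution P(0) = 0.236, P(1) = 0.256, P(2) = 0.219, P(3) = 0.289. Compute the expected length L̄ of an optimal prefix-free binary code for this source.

2 bits/symbol

Repeatedly combine the two least-probable nodes; the expected code length is the sum of the merged weights.
merge 219/1000 + 59/250 → 91/200
merge 32/125 + 289/1000 → 109/200
merge 91/200 + 109/200 → 1
L = 91/200 + 109/200 + 1 = 2 bits/symbol.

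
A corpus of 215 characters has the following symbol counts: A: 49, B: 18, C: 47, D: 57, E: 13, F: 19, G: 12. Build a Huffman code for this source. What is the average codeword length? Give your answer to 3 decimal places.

Probabilities are the counts divided by 215.
Repeatedly combine the two least-probable nodes; the expected code length is the sum of the merged weights.
merge 12/215 + 13/215 → 5/43
merge 18/215 + 19/215 → 37/215
merge 5/43 + 37/215 → 62/215
merge 47/215 + 49/215 → 96/215
merge 57/215 + 62/215 → 119/215
merge 96/215 + 119/215 → 1
L = 5/43 + 37/215 + 62/215 + 96/215 + 119/215 + 1 = 554/215 ≈ 2.577 bits/symbol.

2.577 bits/symbol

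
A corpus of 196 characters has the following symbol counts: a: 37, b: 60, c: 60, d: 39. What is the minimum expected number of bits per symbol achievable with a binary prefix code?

2 bits/symbol

Probabilities are the counts divided by 196.
Repeatedly combine the two least-probable nodes; the expected code length is the sum of the merged weights.
merge 37/196 + 39/196 → 19/49
merge 15/49 + 15/49 → 30/49
merge 19/49 + 30/49 → 1
L = 19/49 + 30/49 + 1 = 2 bits/symbol.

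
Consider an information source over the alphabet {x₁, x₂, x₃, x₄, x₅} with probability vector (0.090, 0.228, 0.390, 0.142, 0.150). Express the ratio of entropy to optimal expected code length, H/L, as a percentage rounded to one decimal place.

Entropy H = −Σ p log₂ p ≈ 2.1392 bits.
Huffman merges: 9/100+71/500→29/125; 3/20+57/250→189/500; 29/125+189/500→61/100; 39/100+61/100→1. L = 111/50 ≈ 2.2200.
Efficiency = H/L = 2.1392/2.2200 = 96.4%.

96.4%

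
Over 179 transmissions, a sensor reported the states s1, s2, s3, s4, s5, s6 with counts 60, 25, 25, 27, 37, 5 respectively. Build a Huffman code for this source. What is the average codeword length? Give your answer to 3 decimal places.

Probabilities are the counts divided by 179.
Repeatedly combine the two least-probable nodes; the expected code length is the sum of the merged weights.
merge 5/179 + 25/179 → 30/179
merge 25/179 + 27/179 → 52/179
merge 30/179 + 37/179 → 67/179
merge 52/179 + 60/179 → 112/179
merge 67/179 + 112/179 → 1
L = 30/179 + 52/179 + 67/179 + 112/179 + 1 = 440/179 ≈ 2.458 bits/symbol.

2.458 bits/symbol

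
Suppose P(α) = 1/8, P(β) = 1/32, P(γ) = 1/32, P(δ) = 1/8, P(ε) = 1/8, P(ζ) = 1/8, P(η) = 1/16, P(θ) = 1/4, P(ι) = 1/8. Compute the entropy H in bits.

Each probability is a power of 1/2, so log₂(1/p) is an integer.
H = Σ p·log₂(1/p) = 1/8·3 + 1/32·5 + 1/32·5 + 1/8·3 + 1/8·3 + 1/8·3 + 1/16·4 + 1/4·2 + 1/8·3 = 2.9375 bits.

2.9375 bits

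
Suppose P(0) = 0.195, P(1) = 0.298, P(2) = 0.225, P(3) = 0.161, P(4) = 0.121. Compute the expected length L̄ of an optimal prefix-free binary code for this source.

Repeatedly combine the two least-probable nodes; the expected code length is the sum of the merged weights.
merge 121/1000 + 161/1000 → 141/500
merge 39/200 + 9/40 → 21/50
merge 141/500 + 149/500 → 29/50
merge 21/50 + 29/50 → 1
L = 141/500 + 21/50 + 29/50 + 1 = 1141/500 = 2.282 bits/symbol.

2.282 bits/symbol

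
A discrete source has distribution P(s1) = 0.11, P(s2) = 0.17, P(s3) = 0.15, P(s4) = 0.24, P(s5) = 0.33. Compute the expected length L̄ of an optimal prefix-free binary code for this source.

Repeatedly combine the two least-probable nodes; the expected code length is the sum of the merged weights.
merge 11/100 + 3/20 → 13/50
merge 17/100 + 6/25 → 41/100
merge 13/50 + 33/100 → 59/100
merge 41/100 + 59/100 → 1
L = 13/50 + 41/100 + 59/100 + 1 = 113/50 = 2.26 bits/symbol.

2.26 bits/symbol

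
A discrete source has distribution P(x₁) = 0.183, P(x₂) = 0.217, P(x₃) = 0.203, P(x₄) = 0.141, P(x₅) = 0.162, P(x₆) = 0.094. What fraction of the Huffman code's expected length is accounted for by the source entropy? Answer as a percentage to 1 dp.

Entropy H = −Σ p log₂ p ≈ 2.5382 bits.
Huffman merges: 47/500+141/1000→47/200; 81/500+183/1000→69/200; 203/1000+217/1000→21/50; 47/200+69/200→29/50; 21/50+29/50→1. L = 129/50 ≈ 2.5800.
Efficiency = H/L = 2.5382/2.5800 = 98.4%.

98.4%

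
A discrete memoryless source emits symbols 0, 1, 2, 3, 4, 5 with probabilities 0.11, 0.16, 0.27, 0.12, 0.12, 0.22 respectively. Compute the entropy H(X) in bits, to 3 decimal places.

H = −Σ pᵢ log₂ pᵢ.
−0.11·log₂(0.11) = 0.3503
−0.16·log₂(0.16) = 0.4230
−0.27·log₂(0.27) = 0.5100
−0.12·log₂(0.12) = 0.3671
−0.12·log₂(0.12) = 0.3671
−0.22·log₂(0.22) = 0.4806
Sum ≈ 2.4980 → 2.498 bits.

2.498 bits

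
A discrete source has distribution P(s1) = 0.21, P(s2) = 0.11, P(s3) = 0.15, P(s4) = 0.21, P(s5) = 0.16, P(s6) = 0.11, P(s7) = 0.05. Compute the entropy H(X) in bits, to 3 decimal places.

H = −Σ pᵢ log₂ pᵢ.
−0.21·log₂(0.21) = 0.4728
−0.11·log₂(0.11) = 0.3503
−0.15·log₂(0.15) = 0.4105
−0.21·log₂(0.21) = 0.4728
−0.16·log₂(0.16) = 0.4230
−0.11·log₂(0.11) = 0.3503
−0.05·log₂(0.05) = 0.2161
Sum ≈ 2.6959 → 2.696 bits.

2.696 bits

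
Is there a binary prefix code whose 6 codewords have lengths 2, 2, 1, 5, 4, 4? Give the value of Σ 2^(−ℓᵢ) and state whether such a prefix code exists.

With common denominator 2^5 = 32: Σ 2^(−ℓᵢ) = 8/32 + 8/32 + 16/32 + 1/32 + 2/32 + 2/32 = 37/32 = 1.15625.
Kraft's inequality requires Σ ≤ 1; here Σ = 1.15625 > 1, so no such prefix code exists.

1.15625; no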